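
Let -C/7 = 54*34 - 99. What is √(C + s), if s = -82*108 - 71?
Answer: I*√21086 ≈ 145.21*I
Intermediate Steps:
s = -8927 (s = -8856 - 71 = -8927)
C = -12159 (C = -7*(54*34 - 99) = -7*(1836 - 99) = -7*1737 = -12159)
√(C + s) = √(-12159 - 8927) = √(-21086) = I*√21086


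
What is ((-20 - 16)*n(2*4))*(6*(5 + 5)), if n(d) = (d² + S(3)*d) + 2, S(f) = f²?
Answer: -298080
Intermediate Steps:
n(d) = 2 + d² + 9*d (n(d) = (d² + 3²*d) + 2 = (d² + 9*d) + 2 = 2 + d² + 9*d)
((-20 - 16)*n(2*4))*(6*(5 + 5)) = ((-20 - 16)*(2 + (2*4)² + 9*(2*4)))*(6*(5 + 5)) = (-36*(2 + 8² + 9*8))*(6*10) = -36*(2 + 64 + 72)*60 = -36*138*60 = -4968*60 = -298080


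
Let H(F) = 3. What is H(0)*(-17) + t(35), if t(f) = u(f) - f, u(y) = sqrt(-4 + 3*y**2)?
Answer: -86 + sqrt(3671) ≈ -25.411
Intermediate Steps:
t(f) = sqrt(-4 + 3*f**2) - f
H(0)*(-17) + t(35) = 3*(-17) + (sqrt(-4 + 3*35**2) - 1*35) = -51 + (sqrt(-4 + 3*1225) - 35) = -51 + (sqrt(-4 + 3675) - 35) = -51 + (sqrt(3671) - 35) = -51 + (-35 + sqrt(3671)) = -86 + sqrt(3671)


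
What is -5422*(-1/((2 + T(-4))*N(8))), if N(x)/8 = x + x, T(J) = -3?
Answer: -2711/64 ≈ -42.359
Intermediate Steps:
N(x) = 16*x (N(x) = 8*(x + x) = 8*(2*x) = 16*x)
-5422*(-1/((2 + T(-4))*N(8))) = -5422*(-1/(128*(2 - 3))) = -5422/(128*(-1*(-1))) = -5422/(128*1) = -5422/128 = -5422*1/128 = -2711/64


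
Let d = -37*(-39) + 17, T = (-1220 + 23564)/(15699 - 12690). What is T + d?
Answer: 1471828/1003 ≈ 1467.4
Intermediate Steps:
T = 7448/1003 (T = 22344/3009 = 22344*(1/3009) = 7448/1003 ≈ 7.4257)
d = 1460 (d = 1443 + 17 = 1460)
T + d = 7448/1003 + 1460 = 1471828/1003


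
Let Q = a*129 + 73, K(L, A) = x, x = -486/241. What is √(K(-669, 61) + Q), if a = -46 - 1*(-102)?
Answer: √423699931/241 ≈ 85.411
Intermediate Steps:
a = 56 (a = -46 + 102 = 56)
x = -486/241 (x = -486*1/241 = -486/241 ≈ -2.0166)
K(L, A) = -486/241
Q = 7297 (Q = 56*129 + 73 = 7224 + 73 = 7297)
√(K(-669, 61) + Q) = √(-486/241 + 7297) = √(1758091/241) = √423699931/241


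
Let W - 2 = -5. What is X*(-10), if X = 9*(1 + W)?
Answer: 180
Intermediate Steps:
W = -3 (W = 2 - 5 = -3)
X = -18 (X = 9*(1 - 3) = 9*(-2) = -18)
X*(-10) = -18*(-10) = 180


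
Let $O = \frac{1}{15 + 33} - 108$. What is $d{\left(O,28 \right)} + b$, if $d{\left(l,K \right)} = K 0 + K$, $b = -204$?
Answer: $-176$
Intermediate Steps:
$O = - \frac{5183}{48}$ ($O = \frac{1}{48} - 108 = - \frac{5183}{48} \approx -107.98$)
$d{\left(l,K \right)} = K$ ($d{\left(l,K \right)} = 0 + K = K$)
$d{\left(O,28 \right)} + b = 28 - 204 = -176$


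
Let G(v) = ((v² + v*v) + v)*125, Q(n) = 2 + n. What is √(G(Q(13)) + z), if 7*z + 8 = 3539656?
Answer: √563789 ≈ 750.86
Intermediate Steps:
z = 505664 (z = -8/7 + (⅐)*3539656 = -8/7 + 3539656/7 = 505664)
G(v) = 125*v + 250*v² (G(v) = ((v² + v²) + v)*125 = (2*v² + v)*125 = (v + 2*v²)*125 = 125*v + 250*v²)
√(G(Q(13)) + z) = √(125*(2 + 13)*(1 + 2*(2 + 13)) + 505664) = √(125*15*(1 + 2*15) + 505664) = √(125*15*(1 + 30) + 505664) = √(125*15*31 + 505664) = √(58125 + 505664) = √563789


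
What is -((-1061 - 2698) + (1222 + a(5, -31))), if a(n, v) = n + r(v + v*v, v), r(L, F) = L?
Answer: 1602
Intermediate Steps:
a(n, v) = n + v + v² (a(n, v) = n + (v + v*v) = n + (v + v²) = n + v + v²)
-((-1061 - 2698) + (1222 + a(5, -31))) = -((-1061 - 2698) + (1222 + (5 - 31*(1 - 31)))) = -(-3759 + (1222 + (5 - 31*(-30)))) = -(-3759 + (1222 + (5 + 930))) = -(-3759 + (1222 + 935)) = -(-3759 + 2157) = -1*(-1602) = 1602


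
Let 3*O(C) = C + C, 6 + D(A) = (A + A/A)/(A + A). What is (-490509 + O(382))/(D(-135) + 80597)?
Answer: -66184335/10879852 ≈ -6.0832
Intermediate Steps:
D(A) = -6 + (1 + A)/(2*A) (D(A) = -6 + (A + A/A)/(A + A) = -6 + (A + 1)/((2*A)) = -6 + (1 + A)*(1/(2*A)) = -6 + (1 + A)/(2*A))
O(C) = 2*C/3 (O(C) = (C + C)/3 = (2*C)/3 = 2*C/3)
(-490509 + O(382))/(D(-135) + 80597) = (-490509 + (2/3)*382)/((1/2)*(1 - 11*(-135))/(-135) + 80597) = (-490509 + 764/3)/((1/2)*(-1/135)*(1 + 1485) + 80597) = -1470763/(3*((1/2)*(-1/135)*1486 + 80597)) = -1470763/(3*(-743/135 + 80597)) = -1470763/(3*10879852/135) = -1470763/3*135/10879852 = -66184335/10879852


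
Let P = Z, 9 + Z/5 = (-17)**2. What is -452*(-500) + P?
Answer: 227400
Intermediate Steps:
Z = 1400 (Z = -45 + 5*(-17)**2 = -45 + 5*289 = -45 + 1445 = 1400)
P = 1400
-452*(-500) + P = -452*(-500) + 1400 = 226000 + 1400 = 227400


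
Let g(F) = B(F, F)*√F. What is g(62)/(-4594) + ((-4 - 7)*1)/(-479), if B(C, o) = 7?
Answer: 11/479 - 7*√62/4594 ≈ 0.010967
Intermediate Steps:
g(F) = 7*√F
g(62)/(-4594) + ((-4 - 7)*1)/(-479) = (7*√62)/(-4594) + ((-4 - 7)*1)/(-479) = (7*√62)*(-1/4594) - 11*1*(-1/479) = -7*√62/4594 - 11*(-1/479) = -7*√62/4594 + 11/479 = 11/479 - 7*√62/4594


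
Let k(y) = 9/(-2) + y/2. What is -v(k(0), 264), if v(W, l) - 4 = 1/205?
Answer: -821/205 ≈ -4.0049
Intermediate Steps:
k(y) = -9/2 + y/2 (k(y) = 9*(-½) + y*(½) = -9/2 + y/2)
v(W, l) = 821/205 (v(W, l) = 4 + 1/205 = 821/205)
-v(k(0), 264) = -1*821/205 = -821/205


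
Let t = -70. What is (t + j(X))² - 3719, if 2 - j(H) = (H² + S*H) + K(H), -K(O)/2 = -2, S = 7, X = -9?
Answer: 4381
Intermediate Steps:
K(O) = 4 (K(O) = -2*(-2) = 4)
j(H) = -2 - H² - 7*H (j(H) = 2 - ((H² + 7*H) + 4) = 2 - (4 + H² + 7*H) = 2 + (-4 - H² - 7*H) = -2 - H² - 7*H)
(t + j(X))² - 3719 = (-70 + (-2 - 1*(-9)² - 7*(-9)))² - 3719 = (-70 + (-2 - 1*81 + 63))² - 3719 = (-70 + (-2 - 81 + 63))² - 3719 = (-70 - 20)² - 3719 = (-90)² - 3719 = 8100 - 3719 = 4381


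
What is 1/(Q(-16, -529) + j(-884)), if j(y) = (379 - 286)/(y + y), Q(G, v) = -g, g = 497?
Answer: -1768/878789 ≈ -0.0020119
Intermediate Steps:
Q(G, v) = -497 (Q(G, v) = -1*497 = -497)
j(y) = 93/(2*y) (j(y) = 93/((2*y)) = 93*(1/(2*y)) = 93/(2*y))
1/(Q(-16, -529) + j(-884)) = 1/(-497 + (93/2)/(-884)) = 1/(-497 + (93/2)*(-1/884)) = 1/(-497 - 93/1768) = 1/(-878789/1768) = -1768/878789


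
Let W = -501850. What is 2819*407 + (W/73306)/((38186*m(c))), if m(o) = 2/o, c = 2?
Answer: 1605843359350589/1399631458 ≈ 1.1473e+6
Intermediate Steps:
2819*407 + (W/73306)/((38186*m(c))) = 2819*407 + (-501850/73306)/((38186*(2/2))) = 1147333 + (-501850*1/73306)/((38186*(2*(½)))) = 1147333 - 250925/(36653*(38186*1)) = 1147333 - 250925/36653/38186 = 1147333 - 250925/36653*1/38186 = 1147333 - 250925/1399631458 = 1605843359350589/1399631458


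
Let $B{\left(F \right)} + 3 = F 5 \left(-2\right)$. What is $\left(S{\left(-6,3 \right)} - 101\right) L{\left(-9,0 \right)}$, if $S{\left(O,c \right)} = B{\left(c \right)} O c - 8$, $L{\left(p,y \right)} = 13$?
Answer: $6305$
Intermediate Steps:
$B{\left(F \right)} = -3 - 10 F$ ($B{\left(F \right)} = -3 + F 5 \left(-2\right) = -3 + 5 F \left(-2\right) = -3 - 10 F$)
$S{\left(O,c \right)} = -8 + O c \left(-3 - 10 c\right)$ ($S{\left(O,c \right)} = \left(-3 - 10 c\right) O c - 8 = O \left(-3 - 10 c\right) c - 8 = O c \left(-3 - 10 c\right) - 8 = -8 + O c \left(-3 - 10 c\right)$)
$\left(S{\left(-6,3 \right)} - 101\right) L{\left(-9,0 \right)} = \left(\left(-8 - \left(-6\right) 3 \left(3 + 10 \cdot 3\right)\right) - 101\right) 13 = \left(\left(-8 - \left(-6\right) 3 \left(3 + 30\right)\right) - 101\right) 13 = \left(\left(-8 - \left(-6\right) 3 \cdot 33\right) - 101\right) 13 = \left(\left(-8 + 594\right) - 101\right) 13 = \left(586 - 101\right) 13 = 485 \cdot 13 = 6305$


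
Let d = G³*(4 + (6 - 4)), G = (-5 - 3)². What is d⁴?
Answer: 6120186961799060196950016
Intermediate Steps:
G = 64 (G = (-8)² = 64)
d = 1572864 (d = 64³*(4 + (6 - 4)) = 262144*(4 + 2) = 262144*6 = 1572864)
d⁴ = 1572864⁴ = 6120186961799060196950016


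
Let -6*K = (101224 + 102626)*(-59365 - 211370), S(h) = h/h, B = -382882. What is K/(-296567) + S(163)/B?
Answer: -3521833492519817/113550166094 ≈ -31016.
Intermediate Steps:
S(h) = 1
K = 9198221625 (K = -(101224 + 102626)*(-59365 - 211370)/6 = -33975*(-270735) = -⅙*(-55189329750) = 9198221625)
K/(-296567) + S(163)/B = 9198221625/(-296567) + 1/(-382882) = 9198221625*(-1/296567) + 1*(-1/382882) = -9198221625/296567 - 1/382882 = -3521833492519817/113550166094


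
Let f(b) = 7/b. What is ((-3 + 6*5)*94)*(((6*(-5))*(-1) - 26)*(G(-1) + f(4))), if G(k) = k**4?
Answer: 27918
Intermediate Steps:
((-3 + 6*5)*94)*(((6*(-5))*(-1) - 26)*(G(-1) + f(4))) = ((-3 + 6*5)*94)*(((6*(-5))*(-1) - 26)*((-1)**4 + 7/4)) = ((-3 + 30)*94)*((-30*(-1) - 26)*(1 + 7*(1/4))) = (27*94)*((30 - 26)*(1 + 7/4)) = 2538*(4*(11/4)) = 2538*11 = 27918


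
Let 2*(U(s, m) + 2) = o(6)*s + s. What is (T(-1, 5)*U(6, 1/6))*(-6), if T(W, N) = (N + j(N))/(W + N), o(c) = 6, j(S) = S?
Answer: -285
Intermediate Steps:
U(s, m) = -2 + 7*s/2 (U(s, m) = -2 + (6*s + s)/2 = -2 + (7*s)/2 = -2 + 7*s/2)
T(W, N) = 2*N/(N + W) (T(W, N) = (N + N)/(W + N) = (2*N)/(N + W) = 2*N/(N + W))
(T(-1, 5)*U(6, 1/6))*(-6) = ((2*5/(5 - 1))*(-2 + (7/2)*6))*(-6) = ((2*5/4)*(-2 + 21))*(-6) = ((2*5*(¼))*19)*(-6) = ((5/2)*19)*(-6) = (95/2)*(-6) = -285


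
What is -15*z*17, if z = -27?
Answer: 6885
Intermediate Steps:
-15*z*17 = -15*(-27)*17 = 405*17 = 6885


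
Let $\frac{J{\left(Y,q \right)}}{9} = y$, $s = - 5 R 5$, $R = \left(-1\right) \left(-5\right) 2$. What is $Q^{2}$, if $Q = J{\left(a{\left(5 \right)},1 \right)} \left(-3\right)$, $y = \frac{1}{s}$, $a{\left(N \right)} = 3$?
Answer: $\frac{729}{62500} \approx 0.011664$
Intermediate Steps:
$R = 10$ ($R = 5 \cdot 2 = 10$)
$s = -250$ ($s = \left(-5\right) 10 \cdot 5 = \left(-50\right) 5 = -250$)
$y = - \frac{1}{250}$ ($y = \frac{1}{-250} = - \frac{1}{250} \approx -0.004$)
$J{\left(Y,q \right)} = - \frac{9}{250}$ ($J{\left(Y,q \right)} = 9 \left(- \frac{1}{250}\right) = - \frac{9}{250}$)
$Q = \frac{27}{250}$ ($Q = \left(- \frac{9}{250}\right) \left(-3\right) = \frac{27}{250} \approx 0.108$)
$Q^{2} = \left(\frac{27}{250}\right)^{2} = \frac{729}{62500}$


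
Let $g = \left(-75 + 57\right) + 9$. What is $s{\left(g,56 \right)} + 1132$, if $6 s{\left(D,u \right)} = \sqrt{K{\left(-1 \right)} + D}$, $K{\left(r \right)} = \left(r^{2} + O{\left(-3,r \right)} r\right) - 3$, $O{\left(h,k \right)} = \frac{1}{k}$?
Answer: $1132 + \frac{i \sqrt{10}}{6} \approx 1132.0 + 0.52705 i$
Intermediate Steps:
$K{\left(r \right)} = -2 + r^{2}$ ($K{\left(r \right)} = \left(r^{2} + \frac{r}{r}\right) - 3 = \left(r^{2} + 1\right) - 3 = \left(1 + r^{2}\right) - 3 = -2 + r^{2}$)
$g = -9$ ($g = -18 + 9 = -9$)
$s{\left(D,u \right)} = \frac{\sqrt{-1 + D}}{6}$ ($s{\left(D,u \right)} = \frac{\sqrt{\left(-2 + \left(-1\right)^{2}\right) + D}}{6} = \frac{\sqrt{\left(-2 + 1\right) + D}}{6} = \frac{\sqrt{-1 + D}}{6}$)
$s{\left(g,56 \right)} + 1132 = \frac{\sqrt{-1 - 9}}{6} + 1132 = \frac{\sqrt{-10}}{6} + 1132 = \frac{i \sqrt{10}}{6} + 1132 = 1132 + \frac{i \sqrt{10}}{6}$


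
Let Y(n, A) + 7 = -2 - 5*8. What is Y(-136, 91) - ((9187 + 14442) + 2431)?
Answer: -26109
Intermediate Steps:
Y(n, A) = -49 (Y(n, A) = -7 + (-2 - 5*8) = -7 + (-2 - 40) = -7 - 42 = -49)
Y(-136, 91) - ((9187 + 14442) + 2431) = -49 - ((9187 + 14442) + 2431) = -49 - (23629 + 2431) = -49 - 1*26060 = -49 - 26060 = -26109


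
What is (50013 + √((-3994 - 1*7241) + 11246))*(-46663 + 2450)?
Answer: -2211224769 - 44213*√11 ≈ -2.2114e+9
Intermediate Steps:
(50013 + √((-3994 - 1*7241) + 11246))*(-46663 + 2450) = (50013 + √((-3994 - 7241) + 11246))*(-44213) = (50013 + √(-11235 + 11246))*(-44213) = (50013 + √11)*(-44213) = -2211224769 - 44213*√11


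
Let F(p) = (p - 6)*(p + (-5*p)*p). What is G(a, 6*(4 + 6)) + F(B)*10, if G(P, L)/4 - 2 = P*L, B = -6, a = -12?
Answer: 19448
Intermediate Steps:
G(P, L) = 8 + 4*L*P (G(P, L) = 8 + 4*(P*L) = 8 + 4*(L*P) = 8 + 4*L*P)
F(p) = (-6 + p)*(p - 5*p**2)
G(a, 6*(4 + 6)) + F(B)*10 = (8 + 4*(6*(4 + 6))*(-12)) - 6*(-6 - 5*(-6)**2 + 31*(-6))*10 = (8 + 4*(6*10)*(-12)) - 6*(-6 - 5*36 - 186)*10 = (8 + 4*60*(-12)) - 6*(-6 - 180 - 186)*10 = (8 - 2880) - 6*(-372)*10 = -2872 + 2232*10 = -2872 + 22320 = 19448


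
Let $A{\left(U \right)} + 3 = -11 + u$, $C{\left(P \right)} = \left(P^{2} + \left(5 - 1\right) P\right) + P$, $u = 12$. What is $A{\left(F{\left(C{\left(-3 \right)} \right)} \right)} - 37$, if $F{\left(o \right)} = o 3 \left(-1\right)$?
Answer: $-39$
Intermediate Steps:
$C{\left(P \right)} = P^{2} + 5 P$ ($C{\left(P \right)} = \left(P^{2} + 4 P\right) + P = P^{2} + 5 P$)
$F{\left(o \right)} = - 3 o$ ($F{\left(o \right)} = 3 o \left(-1\right) = - 3 o$)
$A{\left(U \right)} = -2$ ($A{\left(U \right)} = -3 + \left(-11 + 12\right) = -3 + 1 = -2$)
$A{\left(F{\left(C{\left(-3 \right)} \right)} \right)} - 37 = -2 - 37 = -39$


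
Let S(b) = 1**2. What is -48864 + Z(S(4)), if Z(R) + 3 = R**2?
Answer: -48866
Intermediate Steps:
S(b) = 1
Z(R) = -3 + R**2
-48864 + Z(S(4)) = -48864 + (-3 + 1**2) = -48864 + (-3 + 1) = -48864 - 2 = -48866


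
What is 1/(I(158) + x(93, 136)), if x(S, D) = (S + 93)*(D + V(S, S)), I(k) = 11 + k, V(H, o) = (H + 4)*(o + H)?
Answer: 1/3381277 ≈ 2.9575e-7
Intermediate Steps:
V(H, o) = (4 + H)*(H + o)
x(S, D) = (93 + S)*(D + 2*S² + 8*S) (x(S, D) = (S + 93)*(D + (S² + 4*S + 4*S + S*S)) = (93 + S)*(D + (S² + 4*S + 4*S + S²)) = (93 + S)*(D + (2*S² + 8*S)) = (93 + S)*(D + 2*S² + 8*S))
1/(I(158) + x(93, 136)) = 1/((11 + 158) + (2*93³ + 93*136 + 194*93² + 744*93 + 136*93)) = 1/(169 + (2*804357 + 12648 + 194*8649 + 69192 + 12648)) = 1/(169 + (1608714 + 12648 + 1677906 + 69192 + 12648)) = 1/(169 + 3381108) = 1/3381277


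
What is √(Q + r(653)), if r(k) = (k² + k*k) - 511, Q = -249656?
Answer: 49*√251 ≈ 776.31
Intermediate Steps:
r(k) = -511 + 2*k² (r(k) = (k² + k²) - 511 = 2*k² - 511 = -511 + 2*k²)
√(Q + r(653)) = √(-249656 + (-511 + 2*653²)) = √(-249656 + (-511 + 2*426409)) = √(-249656 + (-511 + 852818)) = √(-249656 + 852307) = √602651 = 49*√251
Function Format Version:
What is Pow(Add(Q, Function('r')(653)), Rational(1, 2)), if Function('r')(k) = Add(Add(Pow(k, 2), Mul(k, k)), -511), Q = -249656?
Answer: Mul(49, Pow(251, Rational(1, 2))) ≈ 776.31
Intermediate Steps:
Function('r')(k) = Add(-511, Mul(2, Pow(k, 2))) (Function('r')(k) = Add(Add(Pow(k, 2), Pow(k, 2)), -511) = Add(Mul(2, Pow(k, 2)), -511) = Add(-511, Mul(2, Pow(k, 2))))
Pow(Add(Q, Function('r')(653)), Rational(1, 2)) = Pow(Add(-249656, Add(-511, Mul(2, Pow(653, 2)))), Rational(1, 2)) = Pow(Add(-249656, Add(-511, Mul(2, 426409))), Rational(1, 2)) = Pow(Add(-249656, Add(-511, 852818)), Rational(1, 2)) = Pow(Add(-249656, 852307), Rational(1, 2)) = Pow(602651, Rational(1, 2)) = Mul(49, Pow(251, Rational(1, 2)))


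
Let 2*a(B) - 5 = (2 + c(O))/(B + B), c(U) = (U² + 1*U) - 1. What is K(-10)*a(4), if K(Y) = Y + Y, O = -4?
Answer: -265/4 ≈ -66.250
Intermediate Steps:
c(U) = -1 + U + U² (c(U) = (U² + U) - 1 = (U + U²) - 1 = -1 + U + U²)
a(B) = 5/2 + 13/(4*B) (a(B) = 5/2 + ((2 + (-1 - 4 + (-4)²))/(B + B))/2 = 5/2 + ((2 + (-1 - 4 + 16))/((2*B)))/2 = 5/2 + ((2 + 11)*(1/(2*B)))/2 = 5/2 + (13*(1/(2*B)))/2 = 5/2 + (13/(2*B))/2 = 5/2 + 13/(4*B))
K(Y) = 2*Y
K(-10)*a(4) = (2*(-10))*((¼)*(13 + 10*4)/4) = -5*(13 + 40)/4 = -5*53/4 = -20*53/16 = -265/4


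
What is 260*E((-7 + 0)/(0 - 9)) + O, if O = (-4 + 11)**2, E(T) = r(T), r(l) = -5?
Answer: -1251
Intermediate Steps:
E(T) = -5
O = 49 (O = 7**2 = 49)
260*E((-7 + 0)/(0 - 9)) + O = 260*(-5) + 49 = -1300 + 49 = -1251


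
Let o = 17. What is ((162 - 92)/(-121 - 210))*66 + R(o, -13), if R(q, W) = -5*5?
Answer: -12895/331 ≈ -38.958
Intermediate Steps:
R(q, W) = -25
((162 - 92)/(-121 - 210))*66 + R(o, -13) = ((162 - 92)/(-121 - 210))*66 - 25 = (70/(-331))*66 - 25 = (70*(-1/331))*66 - 25 = -70/331*66 - 25 = -4620/331 - 25 = -12895/331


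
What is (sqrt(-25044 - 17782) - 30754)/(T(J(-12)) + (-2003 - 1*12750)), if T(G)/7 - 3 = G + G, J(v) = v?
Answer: 15377/7450 - 7*I*sqrt(874)/14900 ≈ 2.064 - 0.013889*I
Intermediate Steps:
T(G) = 21 + 14*G (T(G) = 21 + 7*(G + G) = 21 + 7*(2*G) = 21 + 14*G)
(sqrt(-25044 - 17782) - 30754)/(T(J(-12)) + (-2003 - 1*12750)) = (sqrt(-25044 - 17782) - 30754)/((21 + 14*(-12)) + (-2003 - 1*12750)) = (sqrt(-42826) - 30754)/((21 - 168) + (-2003 - 12750)) = (7*I*sqrt(874) - 30754)/(-147 - 14753) = (-30754 + 7*I*sqrt(874))/(-14900) = (-30754 + 7*I*sqrt(874))*(-1/14900) = 15377/7450 - 7*I*sqrt(874)/14900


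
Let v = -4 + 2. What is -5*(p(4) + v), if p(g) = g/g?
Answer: 5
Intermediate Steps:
v = -2
p(g) = 1
-5*(p(4) + v) = -5*(1 - 2) = -5*(-1) = 5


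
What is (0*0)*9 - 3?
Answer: -3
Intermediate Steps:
(0*0)*9 - 3 = 0*9 - 3 = 0 - 3 = -3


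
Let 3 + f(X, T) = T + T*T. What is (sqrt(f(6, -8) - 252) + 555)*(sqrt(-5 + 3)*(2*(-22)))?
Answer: 44*sqrt(398) - 24420*I*sqrt(2) ≈ 877.8 - 34535.0*I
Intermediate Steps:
f(X, T) = -3 + T + T**2 (f(X, T) = -3 + (T + T*T) = -3 + (T + T**2) = -3 + T + T**2)
(sqrt(f(6, -8) - 252) + 555)*(sqrt(-5 + 3)*(2*(-22))) = (sqrt((-3 - 8 + (-8)**2) - 252) + 555)*(sqrt(-5 + 3)*(2*(-22))) = (sqrt((-3 - 8 + 64) - 252) + 555)*(sqrt(-2)*(-44)) = (sqrt(53 - 252) + 555)*((I*sqrt(2))*(-44)) = (sqrt(-199) + 555)*(-44*I*sqrt(2)) = (I*sqrt(199) + 555)*(-44*I*sqrt(2)) = (555 + I*sqrt(199))*(-44*I*sqrt(2)) = -44*I*sqrt(2)*(555 + I*sqrt(199))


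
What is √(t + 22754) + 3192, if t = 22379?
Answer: 3192 + 11*√373 ≈ 3404.4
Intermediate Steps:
√(t + 22754) + 3192 = √(22379 + 22754) + 3192 = √45133 + 3192 = 11*√373 + 3192 = 3192 + 11*√373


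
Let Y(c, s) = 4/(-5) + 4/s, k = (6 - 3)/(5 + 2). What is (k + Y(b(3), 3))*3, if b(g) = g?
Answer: 101/35 ≈ 2.8857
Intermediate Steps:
k = 3/7 ≈ 0.42857
Y(c, s) = -⅘ + 4/s (Y(c, s) = 4*(-⅕) + 4/s = -⅘ + 4/s)
(k + Y(b(3), 3))*3 = (3/7 + (-⅘ + 4/3))*3 = (3/7 + 8/15)*3 = (101/105)*3 = 101/35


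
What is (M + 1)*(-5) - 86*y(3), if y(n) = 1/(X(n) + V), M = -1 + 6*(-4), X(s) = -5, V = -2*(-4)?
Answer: 274/3 ≈ 91.333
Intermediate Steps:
V = 8
M = -25 (M = -1 - 24 = -25)
y(n) = ⅓ (y(n) = 1/(-5 + 8) = 1/3 = ⅓)
(M + 1)*(-5) - 86*y(3) = (-25 + 1)*(-5) - 86*⅓ = -24*(-5) - 86/3 = 120 - 86/3 = 274/3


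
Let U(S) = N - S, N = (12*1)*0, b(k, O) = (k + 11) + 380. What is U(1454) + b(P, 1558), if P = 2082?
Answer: 1019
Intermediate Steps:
b(k, O) = 391 + k (b(k, O) = (11 + k) + 380 = 391 + k)
N = 0 (N = 12*0 = 0)
U(S) = -S (U(S) = 0 - S = -S)
U(1454) + b(P, 1558) = -1*1454 + (391 + 2082) = -1454 + 2473 = 1019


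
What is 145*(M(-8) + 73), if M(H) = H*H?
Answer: 19865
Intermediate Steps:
M(H) = H²
145*(M(-8) + 73) = 145*((-8)² + 73) = 145*(64 + 73) = 145*137 = 19865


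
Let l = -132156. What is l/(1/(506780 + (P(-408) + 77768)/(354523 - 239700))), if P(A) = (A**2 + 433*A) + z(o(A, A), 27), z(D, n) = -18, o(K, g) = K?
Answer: -7690166559208440/114823 ≈ -6.6974e+10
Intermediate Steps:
P(A) = -18 + A**2 + 433*A (P(A) = (A**2 + 433*A) - 18 = -18 + A**2 + 433*A)
l/(1/(506780 + (P(-408) + 77768)/(354523 - 239700))) = -(66974017680 + 132156*((-18 + (-408)**2 + 433*(-408)) + 77768)/(354523 - 239700)) = -132156/(1/(506780 + ((-18 + 166464 - 176664) + 77768)/114823)) = -132156/(1/(506780 + (-10218 + 77768)*(1/114823))) = -132156/(1/(506780 + 67550*(1/114823))) = -132156/(1/(506780 + 67550/114823)) = -132156/(1/(58190067490/114823)) = -132156/114823/58190067490 = -132156*58190067490/114823 = -7690166559208440/114823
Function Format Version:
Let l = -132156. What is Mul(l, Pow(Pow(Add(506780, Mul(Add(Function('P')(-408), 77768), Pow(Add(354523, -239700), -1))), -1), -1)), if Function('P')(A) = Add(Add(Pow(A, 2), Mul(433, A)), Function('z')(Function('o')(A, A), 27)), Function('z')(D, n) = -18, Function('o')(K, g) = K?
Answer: Rational(-7690166559208440, 114823) ≈ -6.6974e+10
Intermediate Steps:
Function('P')(A) = Add(-18, Pow(A, 2), Mul(433, A)) (Function('P')(A) = Add(Add(Pow(A, 2), Mul(433, A)), -18) = Add(-18, Pow(A, 2), Mul(433, A)))
Mul(l, Pow(Pow(Add(506780, Mul(Add(Function('P')(-408), 77768), Pow(Add(354523, -239700), -1))), -1), -1)) = Mul(-132156, Pow(Pow(Add(506780, Mul(Add(Add(-18, Pow(-408, 2), Mul(433, -408)), 77768), Pow(Add(354523, -239700), -1))), -1), -1)) = Mul(-132156, Pow(Pow(Add(506780, Mul(Add(Add(-18, 166464, -176664), 77768), Pow(114823, -1))), -1), -1)) = Mul(-132156, Pow(Pow(Add(506780, Mul(Add(-10218, 77768), Rational(1, 114823))), -1), -1)) = Mul(-132156, Pow(Pow(Add(506780, Mul(67550, Rational(1, 114823))), -1), -1)) = Mul(-132156, Pow(Pow(Add(506780, Rational(67550, 114823)), -1), -1)) = Mul(-132156, Pow(Pow(Rational(58190067490, 114823), -1), -1)) = Mul(-132156, Pow(Rational(114823, 58190067490), -1)) = Mul(-132156, Rational(58190067490, 114823)) = Rational(-7690166559208440, 114823)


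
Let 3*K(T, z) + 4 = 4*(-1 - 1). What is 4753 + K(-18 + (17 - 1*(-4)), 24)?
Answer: 4749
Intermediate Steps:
K(T, z) = -4 (K(T, z) = -4/3 + (4*(-1 - 1))/3 = -4/3 + (4*(-2))/3 = -4/3 + (⅓)*(-8) = -4/3 - 8/3 = -4)
4753 + K(-18 + (17 - 1*(-4)), 24) = 4753 - 4 = 4749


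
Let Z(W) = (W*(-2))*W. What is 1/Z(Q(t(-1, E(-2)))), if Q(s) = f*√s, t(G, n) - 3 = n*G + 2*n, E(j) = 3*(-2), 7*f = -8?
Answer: 49/384 ≈ 0.12760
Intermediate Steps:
f = -8/7 (f = (⅐)*(-8) = -8/7 ≈ -1.1429)
E(j) = -6
t(G, n) = 3 + 2*n + G*n (t(G, n) = 3 + (n*G + 2*n) = 3 + (G*n + 2*n) = 3 + (2*n + G*n) = 3 + 2*n + G*n)
Q(s) = -8*√s/7
Z(W) = -2*W² (Z(W) = (-2*W)*W = -2*W²)
1/Z(Q(t(-1, E(-2)))) = 1/(-2*(-8*√(3 + 2*(-6) - 1*(-6))/7)²) = 1/(-2*(-8*√(3 - 12 + 6)/7)²) = 1/(-2*(-8*I*√3/7)²) = 1/(-2*(-192/49)) = 1/(384/49) = 49/384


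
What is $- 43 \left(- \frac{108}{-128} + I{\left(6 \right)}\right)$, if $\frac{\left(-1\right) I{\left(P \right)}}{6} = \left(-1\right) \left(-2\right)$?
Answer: $\frac{15351}{32} \approx 479.72$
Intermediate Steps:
$I{\left(P \right)} = -12$ ($I{\left(P \right)} = - 6 \left(\left(-1\right) \left(-2\right)\right) = \left(-6\right) 2 = -12$)
$- 43 \left(- \frac{108}{-128} + I{\left(6 \right)}\right) = - 43 \left(- \frac{108}{-128} - 12\right) = - 43 \left(\left(-108\right) \left(- \frac{1}{128}\right) - 12\right) = - 43 \left(\frac{27}{32} - 12\right) = \left(-43\right) \left(- \frac{357}{32}\right) = \frac{15351}{32}$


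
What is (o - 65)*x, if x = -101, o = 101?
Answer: -3636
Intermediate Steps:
(o - 65)*x = (101 - 65)*(-101) = 36*(-101) = -3636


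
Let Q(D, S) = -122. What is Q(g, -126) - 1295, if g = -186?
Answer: -1417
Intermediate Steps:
Q(g, -126) - 1295 = -122 - 1295 = -1417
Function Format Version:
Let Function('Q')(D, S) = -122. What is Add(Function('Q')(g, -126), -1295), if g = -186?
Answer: -1417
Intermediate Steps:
Add(Function('Q')(g, -126), -1295) = Add(-122, -1295) = -1417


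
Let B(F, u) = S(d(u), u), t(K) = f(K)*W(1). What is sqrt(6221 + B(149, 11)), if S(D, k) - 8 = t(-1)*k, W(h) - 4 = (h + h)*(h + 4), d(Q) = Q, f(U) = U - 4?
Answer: sqrt(5459) ≈ 73.885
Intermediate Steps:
f(U) = -4 + U
W(h) = 4 + 2*h*(4 + h) (W(h) = 4 + (h + h)*(h + 4) = 4 + (2*h)*(4 + h) = 4 + 2*h*(4 + h))
t(K) = -56 + 14*K (t(K) = (-4 + K)*(4 + 2*1**2 + 8*1) = (-4 + K)*(4 + 2*1 + 8) = (-4 + K)*(4 + 2 + 8) = (-4 + K)*14 = -56 + 14*K)
S(D, k) = 8 - 70*k (S(D, k) = 8 + (-56 + 14*(-1))*k = 8 + (-56 - 14)*k = 8 - 70*k)
B(F, u) = 8 - 70*u
sqrt(6221 + B(149, 11)) = sqrt(6221 + (8 - 70*11)) = sqrt(6221 + (8 - 770)) = sqrt(6221 - 762) = sqrt(5459)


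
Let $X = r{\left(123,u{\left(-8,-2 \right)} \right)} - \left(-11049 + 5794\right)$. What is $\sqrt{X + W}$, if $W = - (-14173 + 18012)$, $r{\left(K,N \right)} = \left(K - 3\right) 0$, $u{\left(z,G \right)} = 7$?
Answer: $2 \sqrt{354} \approx 37.63$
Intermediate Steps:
$r{\left(K,N \right)} = 0$ ($r{\left(K,N \right)} = \left(-3 + K\right) 0 = 0$)
$W = -3839$ ($W = \left(-1\right) 3839 = -3839$)
$X = 5255$ ($X = 0 - \left(-11049 + 5794\right) = 0 - -5255 = 0 + 5255 = 5255$)
$\sqrt{X + W} = \sqrt{5255 - 3839} = \sqrt{1416} = 2 \sqrt{354}$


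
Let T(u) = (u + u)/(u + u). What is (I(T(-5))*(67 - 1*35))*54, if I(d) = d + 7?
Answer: 13824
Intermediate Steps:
T(u) = 1 (T(u) = (2*u)/((2*u)) = (2*u)*(1/(2*u)) = 1)
I(d) = 7 + d
(I(T(-5))*(67 - 1*35))*54 = ((7 + 1)*(67 - 1*35))*54 = (8*(67 - 35))*54 = (8*32)*54 = 256*54 = 13824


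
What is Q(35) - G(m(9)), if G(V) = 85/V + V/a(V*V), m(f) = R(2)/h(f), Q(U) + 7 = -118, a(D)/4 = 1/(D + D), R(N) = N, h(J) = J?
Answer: -739943/1458 ≈ -507.51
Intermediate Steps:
a(D) = 2/D (a(D) = 4/(D + D) = 4/((2*D)) = 4*(1/(2*D)) = 2/D)
Q(U) = -125 (Q(U) = -7 - 118 = -125)
m(f) = 2/f
G(V) = V**3/2 + 85/V (G(V) = 85/V + V/((2/((V*V)))) = 85/V + V/((2/(V**2))) = 85/V + V/((2/V**2)) = 85/V + V*(V**2/2) = 85/V + V**3/2 = V**3/2 + 85/V)
Q(35) - G(m(9)) = -125 - (170 + (2/9)**4)/(2*(2/9)) = -125 - (170 + (2*(1/9))**4)/(2*(2*(1/9))) = -125 - (170 + (2/9)**4)/(2*2/9) = -125 - 9*(170 + 16/6561)/(2*2) = -125 - 9*1115386/(2*2*6561) = -125 - 1*557693/1458 = -125 - 557693/1458 = -739943/1458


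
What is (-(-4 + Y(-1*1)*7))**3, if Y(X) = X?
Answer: 1331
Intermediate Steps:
(-(-4 + Y(-1*1)*7))**3 = (-(-4 - 1*1*7))**3 = (-(-4 - 1*7))**3 = (-(-4 - 7))**3 = (-1*(-11))**3 = 11**3 = 1331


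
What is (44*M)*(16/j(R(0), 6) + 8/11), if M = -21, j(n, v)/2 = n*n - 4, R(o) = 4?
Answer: -1288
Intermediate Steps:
j(n, v) = -8 + 2*n**2 (j(n, v) = 2*(n*n - 4) = 2*(n**2 - 4) = 2*(-4 + n**2) = -8 + 2*n**2)
(44*M)*(16/j(R(0), 6) + 8/11) = (44*(-21))*(16/(-8 + 2*4**2) + 8/11) = -924*(16/(-8 + 2*16) + 8*(1/11)) = -924*(16/(-8 + 32) + 8/11) = -924*(16/24 + 8/11) = -924*(16*(1/24) + 8/11) = -924*(2/3 + 8/11) = -924*46/33 = -1288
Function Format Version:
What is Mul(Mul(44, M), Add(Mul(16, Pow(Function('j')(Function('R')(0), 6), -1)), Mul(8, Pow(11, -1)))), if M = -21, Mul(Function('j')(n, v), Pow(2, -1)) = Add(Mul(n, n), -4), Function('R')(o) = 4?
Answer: -1288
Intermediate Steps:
Function('j')(n, v) = Add(-8, Mul(2, Pow(n, 2))) (Function('j')(n, v) = Mul(2, Add(Mul(n, n), -4)) = Mul(2, Add(Pow(n, 2), -4)) = Mul(2, Add(-4, Pow(n, 2))) = Add(-8, Mul(2, Pow(n, 2))))
Mul(Mul(44, M), Add(Mul(16, Pow(Function('j')(Function('R')(0), 6), -1)), Mul(8, Pow(11, -1)))) = Mul(Mul(44, -21), Add(Mul(16, Pow(Add(-8, Mul(2, Pow(4, 2))), -1)), Mul(8, Pow(11, -1)))) = Mul(-924, Add(Mul(16, Pow(Add(-8, Mul(2, 16)), -1)), Mul(8, Rational(1, 11)))) = Mul(-924, Add(Mul(16, Pow(Add(-8, 32), -1)), Rational(8, 11))) = Mul(-924, Add(Mul(16, Pow(24, -1)), Rational(8, 11))) = Mul(-924, Add(Mul(16, Rational(1, 24)), Rational(8, 11))) = Mul(-924, Add(Rational(2, 3), Rational(8, 11))) = Mul(-924, Rational(46, 33)) = -1288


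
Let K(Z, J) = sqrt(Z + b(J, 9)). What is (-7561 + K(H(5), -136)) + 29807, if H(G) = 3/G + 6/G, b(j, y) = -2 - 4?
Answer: 22246 + I*sqrt(105)/5 ≈ 22246.0 + 2.0494*I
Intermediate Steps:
b(j, y) = -6
H(G) = 9/G
K(Z, J) = sqrt(-6 + Z) (K(Z, J) = sqrt(Z - 6) = sqrt(-6 + Z))
(-7561 + K(H(5), -136)) + 29807 = (-7561 + sqrt(-6 + 9/5)) + 29807 = (-7561 + sqrt(-21/5)) + 29807 = (-7561 + I*sqrt(105)/5) + 29807 = 22246 + I*sqrt(105)/5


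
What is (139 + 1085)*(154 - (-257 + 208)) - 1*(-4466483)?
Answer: 4714955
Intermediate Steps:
(139 + 1085)*(154 - (-257 + 208)) - 1*(-4466483) = 1224*(154 - 1*(-49)) + 4466483 = 1224*(154 + 49) + 4466483 = 1224*203 + 4466483 = 248472 + 4466483 = 4714955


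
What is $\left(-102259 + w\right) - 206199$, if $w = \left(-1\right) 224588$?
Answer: $-533046$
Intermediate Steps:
$w = -224588$
$\left(-102259 + w\right) - 206199 = \left(-102259 - 224588\right) - 206199 = -326847 - 206199 = -533046$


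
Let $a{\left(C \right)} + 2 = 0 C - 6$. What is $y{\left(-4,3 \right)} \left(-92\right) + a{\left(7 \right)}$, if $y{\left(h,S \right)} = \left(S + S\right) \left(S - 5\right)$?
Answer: $1096$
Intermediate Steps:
$y{\left(h,S \right)} = 2 S \left(-5 + S\right)$
$a{\left(C \right)} = -8$ ($a{\left(C \right)} = -2 - \left(6 + 0 C\right) = -2 + \left(0 - 6\right) = -2 - 6 = -8$)
$y{\left(-4,3 \right)} \left(-92\right) + a{\left(7 \right)} = 2 \cdot 3 \left(-5 + 3\right) \left(-92\right) - 8 = 2 \cdot 3 \left(-2\right) \left(-92\right) - 8 = \left(-12\right) \left(-92\right) - 8 = 1104 - 8 = 1096$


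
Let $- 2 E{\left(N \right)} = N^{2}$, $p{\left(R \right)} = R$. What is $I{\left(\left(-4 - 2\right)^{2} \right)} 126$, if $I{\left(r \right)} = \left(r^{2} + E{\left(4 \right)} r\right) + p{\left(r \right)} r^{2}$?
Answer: $6005664$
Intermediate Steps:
$E{\left(N \right)} = - \frac{N^{2}}{2}$
$I{\left(r \right)} = r^{2} + r^{3} - 8 r$ ($I{\left(r \right)} = \left(r^{2} + - \frac{4^{2}}{2} r\right) + r r^{2} = \left(r^{2} + \left(- \frac{1}{2}\right) 16 r\right) + r^{3} = \left(r^{2} - 8 r\right) + r^{3} = r^{2} + r^{3} - 8 r$)
$I{\left(\left(-4 - 2\right)^{2} \right)} 126 = \left(-4 - 2\right)^{2} \left(-8 + \left(-4 - 2\right)^{2} + \left(\left(-4 - 2\right)^{2}\right)^{2}\right) 126 = \left(-6\right)^{2} \left(-8 + \left(-6\right)^{2} + \left(\left(-6\right)^{2}\right)^{2}\right) 126 = 36 \left(-8 + 36 + 36^{2}\right) 126 = 36 \left(-8 + 36 + 1296\right) 126 = 36 \cdot 1324 \cdot 126 = 47664 \cdot 126 = 6005664$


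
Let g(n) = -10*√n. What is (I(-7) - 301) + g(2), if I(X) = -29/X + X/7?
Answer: -2085/7 - 10*√2 ≈ -312.00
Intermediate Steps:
I(X) = -29/X + X/7 (I(X) = -29/X + X*(⅐) = -29/X + X/7)
(I(-7) - 301) + g(2) = ((-29/(-7) + (⅐)*(-7)) - 301) - 10*√2 = ((-29*(-⅐) - 1) - 301) - 10*√2 = ((29/7 - 1) - 301) - 10*√2 = (22/7 - 301) - 10*√2 = -2085/7 - 10*√2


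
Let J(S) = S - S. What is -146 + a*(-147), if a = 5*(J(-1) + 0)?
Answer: -146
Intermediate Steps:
J(S) = 0
a = 0 (a = 5*(0 + 0) = 5*0 = 0)
-146 + a*(-147) = -146 + 0*(-147) = -146 + 0 = -146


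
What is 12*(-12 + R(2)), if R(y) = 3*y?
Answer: -72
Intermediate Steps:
12*(-12 + R(2)) = 12*(-12 + 3*2) = 12*(-12 + 6) = 12*(-6) = -72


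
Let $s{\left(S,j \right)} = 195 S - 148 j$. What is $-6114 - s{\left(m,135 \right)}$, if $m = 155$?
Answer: $-16359$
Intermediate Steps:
$s{\left(S,j \right)} = - 148 j + 195 S$
$-6114 - s{\left(m,135 \right)} = -6114 - \left(\left(-148\right) 135 + 195 \cdot 155\right) = -6114 - \left(-19980 + 30225\right) = -6114 - 10245 = -16359$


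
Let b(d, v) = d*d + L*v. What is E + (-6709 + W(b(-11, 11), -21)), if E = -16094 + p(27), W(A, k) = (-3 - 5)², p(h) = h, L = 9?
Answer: -22712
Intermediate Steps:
b(d, v) = d² + 9*v (b(d, v) = d*d + 9*v = d² + 9*v)
W(A, k) = 64 (W(A, k) = (-8)² = 64)
E = -16067 (E = -16094 + 27 = -16067)
E + (-6709 + W(b(-11, 11), -21)) = -16067 + (-6709 + 64) = -16067 - 6645 = -22712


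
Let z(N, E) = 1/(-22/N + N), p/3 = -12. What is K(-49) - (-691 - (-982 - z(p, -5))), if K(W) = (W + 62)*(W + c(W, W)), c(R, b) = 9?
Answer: -516589/637 ≈ -810.97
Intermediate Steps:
p = -36 (p = 3*(-12) = -36)
K(W) = (9 + W)*(62 + W) (K(W) = (W + 62)*(W + 9) = (62 + W)*(9 + W) = (9 + W)*(62 + W))
z(N, E) = 1/(N - 22/N)
K(-49) - (-691 - (-982 - z(p, -5))) = (558 + (-49)² + 71*(-49)) - (-691 - (-982 - (-36)/(-22 + (-36)²))) = (558 + 2401 - 3479) - (-691 - (-982 - (-36)/(-22 + 1296))) = -520 - (-691 - (-982 - (-36)/1274)) = -520 - (-691 - (-982 - 1*(-18/637))) = -520 - (-691 - (-982 + 18/637)) = -520 - (-691 - 1*(-625516/637)) = -520 - (-691 + 625516/637) = -520 - 1*185349/637 = -520 - 185349/637 = -516589/637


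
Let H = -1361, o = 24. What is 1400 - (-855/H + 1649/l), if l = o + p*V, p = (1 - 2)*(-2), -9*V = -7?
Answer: 417846749/313030 ≈ 1334.8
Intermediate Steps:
V = 7/9 (V = -⅑*(-7) = 7/9 ≈ 0.77778)
p = 2 (p = -1*(-2) = 2)
l = 230/9 (l = 24 + 2*(7/9) = 24 + 14/9 = 230/9 ≈ 25.556)
1400 - (-855/H + 1649/l) = 1400 - (-855/(-1361) + 1649/(230/9)) = 1400 - (-855*(-1/1361) + 1649*(9/230)) = 1400 - (855/1361 + 14841/230) = 1400 - 1*20395251/313030 = 1400 - 20395251/313030 = 417846749/313030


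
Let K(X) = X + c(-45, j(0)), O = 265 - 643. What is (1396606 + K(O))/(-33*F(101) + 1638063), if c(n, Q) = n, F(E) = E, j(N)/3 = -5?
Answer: 1396183/1634730 ≈ 0.85408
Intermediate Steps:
j(N) = -15 (j(N) = 3*(-5) = -15)
O = -378
K(X) = -45 + X (K(X) = X - 45 = -45 + X)
(1396606 + K(O))/(-33*F(101) + 1638063) = (1396606 + (-45 - 378))/(-33*101 + 1638063) = (1396606 - 423)/(-3333 + 1638063) = 1396183/1634730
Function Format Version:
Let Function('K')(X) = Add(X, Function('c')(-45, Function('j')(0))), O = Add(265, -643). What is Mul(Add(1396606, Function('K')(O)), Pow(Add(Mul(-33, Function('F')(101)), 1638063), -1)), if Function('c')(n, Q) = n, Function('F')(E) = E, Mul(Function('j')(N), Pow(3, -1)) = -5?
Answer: Rational(1396183, 1634730) ≈ 0.85408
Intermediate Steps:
Function('j')(N) = -15 (Function('j')(N) = Mul(3, -5) = -15)
O = -378
Function('K')(X) = Add(-45, X) (Function('K')(X) = Add(X, -45) = Add(-45, X))
Mul(Add(1396606, Function('K')(O)), Pow(Add(Mul(-33, Function('F')(101)), 1638063), -1)) = Mul(Add(1396606, Add(-45, -378)), Pow(Add(Mul(-33, 101), 1638063), -1)) = Mul(Add(1396606, -423), Pow(Add(-3333, 1638063), -1)) = Mul(1396183, Pow(1634730, -1)) = Mul(1396183, Rational(1, 1634730)) = Rational(1396183, 1634730)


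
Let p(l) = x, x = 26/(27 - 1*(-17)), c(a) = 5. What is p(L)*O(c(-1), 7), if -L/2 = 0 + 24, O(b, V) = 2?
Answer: 13/11 ≈ 1.1818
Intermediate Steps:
L = -48 (L = -2*(0 + 24) = -2*24 = -48)
x = 13/22 (x = 26/(27 + 17) = 26/44 = 26*(1/44) = 13/22 ≈ 0.59091)
p(l) = 13/22
p(L)*O(c(-1), 7) = (13/22)*2 = 13/11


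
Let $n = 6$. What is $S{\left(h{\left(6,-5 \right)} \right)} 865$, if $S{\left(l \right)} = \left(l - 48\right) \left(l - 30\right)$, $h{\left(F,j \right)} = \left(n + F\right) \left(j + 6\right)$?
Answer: $560520$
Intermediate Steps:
$h{\left(F,j \right)} = \left(6 + F\right) \left(6 + j\right)$ ($h{\left(F,j \right)} = \left(6 + F\right) \left(j + 6\right) = \left(6 + F\right) \left(6 + j\right)$)
$S{\left(l \right)} = \left(-48 + l\right) \left(-30 + l\right)$
$S{\left(h{\left(6,-5 \right)} \right)} 865 = \left(1440 + \left(36 + 6 \cdot 6 + 6 \left(-5\right) + 6 \left(-5\right)\right)^{2} - 78 \left(36 + 6 \cdot 6 + 6 \left(-5\right) + 6 \left(-5\right)\right)\right) 865 = \left(1440 + \left(36 + 36 - 30 - 30\right)^{2} - 78 \left(36 + 36 - 30 - 30\right)\right) 865 = \left(1440 + 12^{2} - 936\right) 865 = \left(1440 + 144 - 936\right) 865 = 648 \cdot 865 = 560520$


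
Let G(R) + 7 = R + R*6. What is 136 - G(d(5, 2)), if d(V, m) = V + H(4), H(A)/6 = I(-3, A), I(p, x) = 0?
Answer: 108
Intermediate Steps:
H(A) = 0 (H(A) = 6*0 = 0)
d(V, m) = V (d(V, m) = V + 0 = V)
G(R) = -7 + 7*R (G(R) = -7 + (R + R*6) = -7 + (R + 6*R) = -7 + 7*R)
136 - G(d(5, 2)) = 136 - (-7 + 7*5) = 136 - (-7 + 35) = 136 - 1*28 = 136 - 28 = 108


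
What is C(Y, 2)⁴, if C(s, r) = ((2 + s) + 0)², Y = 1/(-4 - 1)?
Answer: 43046721/390625 ≈ 110.20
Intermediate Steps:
Y = -⅕ (Y = 1/(-5) = -⅕ ≈ -0.20000)
C(s, r) = (2 + s)²
C(Y, 2)⁴ = ((2 - ⅕)²)⁴ = ((9/5)²)⁴ = (81/25)⁴ = 43046721/390625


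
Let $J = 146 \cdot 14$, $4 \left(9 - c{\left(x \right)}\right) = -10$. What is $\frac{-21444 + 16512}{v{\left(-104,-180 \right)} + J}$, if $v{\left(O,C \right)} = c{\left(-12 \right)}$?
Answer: $- \frac{9864}{4111} \approx -2.3994$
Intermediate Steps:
$c{\left(x \right)} = \frac{23}{2}$ ($c{\left(x \right)} = 9 - - \frac{5}{2} = 9 + \frac{5}{2} = \frac{23}{2}$)
$v{\left(O,C \right)} = \frac{23}{2}$
$J = 2044$
$\frac{-21444 + 16512}{v{\left(-104,-180 \right)} + J} = \frac{-21444 + 16512}{\frac{23}{2} + 2044} = - \frac{4932}{\frac{4111}{2}} = \left(-4932\right) \frac{2}{4111} = - \frac{9864}{4111}$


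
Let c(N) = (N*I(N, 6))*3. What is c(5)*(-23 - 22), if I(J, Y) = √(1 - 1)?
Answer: 0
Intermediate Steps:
I(J, Y) = 0 (I(J, Y) = √0 = 0)
c(N) = 0 (c(N) = (N*0)*3 = 0*3 = 0)
c(5)*(-23 - 22) = 0*(-23 - 22) = 0*(-45) = 0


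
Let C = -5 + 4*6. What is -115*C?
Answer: -2185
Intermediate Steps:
C = 19 (C = -5 + 24 = 19)
-115*C = -115*19 = -2185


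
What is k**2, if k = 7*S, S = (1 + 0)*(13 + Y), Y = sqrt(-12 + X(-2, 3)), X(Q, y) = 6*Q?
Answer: 7105 + 2548*I*sqrt(6) ≈ 7105.0 + 6241.3*I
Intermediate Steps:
Y = 2*I*sqrt(6) (Y = sqrt(-12 + 6*(-2)) = sqrt(-12 - 12) = sqrt(-24) = 2*I*sqrt(6) ≈ 4.899*I)
S = 13 + 2*I*sqrt(6) (S = (1 + 0)*(13 + 2*I*sqrt(6)) = 1*(13 + 2*I*sqrt(6)) = 13 + 2*I*sqrt(6) ≈ 13.0 + 4.899*I)
k = 91 + 14*I*sqrt(6) (k = 7*(13 + 2*I*sqrt(6)) = 91 + 14*I*sqrt(6) ≈ 91.0 + 34.293*I)
k**2 = (91 + 14*I*sqrt(6))**2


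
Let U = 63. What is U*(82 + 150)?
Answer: 14616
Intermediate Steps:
U*(82 + 150) = 63*(82 + 150) = 63*232 = 14616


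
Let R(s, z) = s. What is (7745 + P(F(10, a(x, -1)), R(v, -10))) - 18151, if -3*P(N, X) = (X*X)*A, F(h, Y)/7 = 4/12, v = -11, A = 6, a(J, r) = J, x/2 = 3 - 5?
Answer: -10648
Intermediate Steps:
x = -4 (x = 2*(3 - 5) = 2*(-2) = -4)
F(h, Y) = 7/3 (F(h, Y) = 7*(4/12) = 7*(4*(1/12)) = 7*(⅓) = 7/3)
P(N, X) = -2*X² (P(N, X) = -X*X*6/3 = -X²*6/3 = -2*X²)
(7745 + P(F(10, a(x, -1)), R(v, -10))) - 18151 = (7745 - 2*(-11)²) - 18151 = (7745 - 2*121) - 18151 = (7745 - 242) - 18151 = 7503 - 18151 = -10648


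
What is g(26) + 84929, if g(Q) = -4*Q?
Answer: 84825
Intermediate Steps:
g(26) + 84929 = -4*26 + 84929 = -104 + 84929 = 84825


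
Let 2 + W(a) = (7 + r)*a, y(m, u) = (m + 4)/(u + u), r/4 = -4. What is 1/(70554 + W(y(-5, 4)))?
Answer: 8/564425 ≈ 1.4174e-5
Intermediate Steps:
r = -16 (r = 4*(-4) = -16)
y(m, u) = (4 + m)/(2*u) (y(m, u) = (4 + m)/((2*u)) = (4 + m)*(1/(2*u)) = (4 + m)/(2*u))
W(a) = -2 - 9*a (W(a) = -2 + (7 - 16)*a = -2 - 9*a)
1/(70554 + W(y(-5, 4))) = 1/(70554 + (-2 - 9*(4 - 5)/(2*4))) = 1/(70554 + (-2 - 9*(-1)/(2*4))) = 1/(70554 + (-2 - 9*(-⅛))) = 1/(70554 + (-2 + 9/8)) = 1/(70554 - 7/8) = 1/(564425/8) = 8/564425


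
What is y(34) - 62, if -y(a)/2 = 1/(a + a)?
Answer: -2109/34 ≈ -62.029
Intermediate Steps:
y(a) = -1/a (y(a) = -2/(a + a) = -2*1/(2*a) = -1/a)
y(34) - 62 = -1/34 - 62 = -2109/34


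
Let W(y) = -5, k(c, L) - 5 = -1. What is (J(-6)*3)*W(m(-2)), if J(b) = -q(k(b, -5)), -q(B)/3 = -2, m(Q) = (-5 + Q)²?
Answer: 90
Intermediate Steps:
k(c, L) = 4 (k(c, L) = 5 - 1 = 4)
q(B) = 6 (q(B) = -3*(-2) = 6)
J(b) = -6 (J(b) = -1*6 = -6)
(J(-6)*3)*W(m(-2)) = -6*3*(-5) = -18*(-5) = 90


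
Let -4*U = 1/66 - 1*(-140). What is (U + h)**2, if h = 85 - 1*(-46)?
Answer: 642267649/69696 ≈ 9215.3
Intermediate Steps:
U = -9241/264 (U = -(1/66 - 1*(-140))/4 = -(1/66 + 140)/4 = -1/4*9241/66 = -9241/264 ≈ -35.004)
h = 131 (h = 85 + 46 = 131)
(U + h)**2 = (-9241/264 + 131)**2 = (25343/264)**2 = 642267649/69696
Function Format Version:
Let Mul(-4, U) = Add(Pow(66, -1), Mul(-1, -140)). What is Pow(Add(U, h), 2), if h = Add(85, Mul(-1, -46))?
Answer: Rational(642267649, 69696) ≈ 9215.3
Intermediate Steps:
U = Rational(-9241, 264) (U = Mul(Rational(-1, 4), Add(Pow(66, -1), Mul(-1, -140))) = Mul(Rational(-1, 4), Add(Rational(1, 66), 140)) = Mul(Rational(-1, 4), Rational(9241, 66)) = Rational(-9241, 264) ≈ -35.004)
h = 131 (h = Add(85, 46) = 131)
Pow(Add(U, h), 2) = Pow(Add(Rational(-9241, 264), 131), 2) = Pow(Rational(25343, 264), 2) = Rational(642267649, 69696)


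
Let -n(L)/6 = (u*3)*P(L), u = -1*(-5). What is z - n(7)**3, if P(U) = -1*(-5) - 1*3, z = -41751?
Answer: 5790249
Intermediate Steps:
P(U) = 2 (P(U) = 5 - 3 = 2)
u = 5
n(L) = -180 (n(L) = -6*5*3*2 = -90*2 = -6*30 = -180)
z - n(7)**3 = -41751 - 1*(-180)**3 = -41751 - 1*(-5832000) = -41751 + 5832000 = 5790249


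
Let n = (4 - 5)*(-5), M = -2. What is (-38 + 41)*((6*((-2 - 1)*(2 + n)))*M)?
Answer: 756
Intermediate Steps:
n = 5 (n = -1*(-5) = 5)
(-38 + 41)*((6*((-2 - 1)*(2 + n)))*M) = (-38 + 41)*((6*((-2 - 1)*(2 + 5)))*(-2)) = 3*((6*(-3*7))*(-2)) = 3*((6*(-21))*(-2)) = 3*(-126*(-2)) = 3*252 = 756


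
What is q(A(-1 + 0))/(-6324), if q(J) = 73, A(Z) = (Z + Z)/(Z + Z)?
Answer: -73/6324 ≈ -0.011543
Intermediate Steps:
A(Z) = 1 (A(Z) = (2*Z)/((2*Z)) = (2*Z)*(1/(2*Z)) = 1)
q(A(-1 + 0))/(-6324) = 73/(-6324) = 73*(-1/6324) = -73/6324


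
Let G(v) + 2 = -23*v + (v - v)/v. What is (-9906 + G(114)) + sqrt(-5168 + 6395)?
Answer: -12530 + sqrt(1227) ≈ -12495.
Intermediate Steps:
G(v) = -2 - 23*v (G(v) = -2 + (-23*v + (v - v)/v) = -2 + (-23*v + 0/v) = -2 + (-23*v + 0) = -2 - 23*v)
(-9906 + G(114)) + sqrt(-5168 + 6395) = (-9906 + (-2 - 23*114)) + sqrt(-5168 + 6395) = (-9906 + (-2 - 2622)) + sqrt(1227) = (-9906 - 2624) + sqrt(1227) = -12530 + sqrt(1227)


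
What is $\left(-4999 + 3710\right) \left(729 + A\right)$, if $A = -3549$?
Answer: $3634980$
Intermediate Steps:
$\left(-4999 + 3710\right) \left(729 + A\right) = \left(-4999 + 3710\right) \left(729 - 3549\right) = \left(-1289\right) \left(-2820\right) = 3634980$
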